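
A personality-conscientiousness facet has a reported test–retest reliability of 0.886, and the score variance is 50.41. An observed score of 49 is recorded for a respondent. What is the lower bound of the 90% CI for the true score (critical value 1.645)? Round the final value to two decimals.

45.06

SD = √50.41 = 7.100
SEM = 7.100 * √(1 − 0.886) = 7.100 * √0.114 ≃ 7.100 * 0.338 ≃ 2.397
Margin = 1.645 * 2.397 ≃ 3.943
Lower limit = 49 − 3.943 ≃ 45.057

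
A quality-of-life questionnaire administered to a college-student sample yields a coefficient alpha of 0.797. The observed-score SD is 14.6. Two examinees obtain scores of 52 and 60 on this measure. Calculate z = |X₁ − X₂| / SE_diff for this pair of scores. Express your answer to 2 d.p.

0.86

SEM = 14.600*√(1 − 0.797) ≈ 6.578
Standard error of the difference = 6.578·√2 ≈ 9.303
z = 8 / 9.303 ≈ 0.860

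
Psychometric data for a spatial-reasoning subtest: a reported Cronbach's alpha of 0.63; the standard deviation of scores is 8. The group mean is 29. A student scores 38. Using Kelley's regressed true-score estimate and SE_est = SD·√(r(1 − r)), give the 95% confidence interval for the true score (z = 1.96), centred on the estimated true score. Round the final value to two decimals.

[27.10, 42.24]

T̂ = 0.6300(38) + 0.3700(29) ≈ 34.6700
SE_est = 8.0000·√(0.6300·0.3700) ≈ 3.8624
95% CI: 34.6700 ± 7.5704 ≈ (27.0996, 42.2404)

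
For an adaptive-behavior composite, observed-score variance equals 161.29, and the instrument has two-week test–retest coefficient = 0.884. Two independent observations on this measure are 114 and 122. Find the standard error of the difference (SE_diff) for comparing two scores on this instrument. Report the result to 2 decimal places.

σ = 161.29^(1/2) = 12.7000
The standard error of measurement is 12.7000·√(1 − 0.8840) ≈ 12.7000·0.3406 ≈ 4.3255.
SE_diff = √2 · SEM ≈ 6.1171

6.12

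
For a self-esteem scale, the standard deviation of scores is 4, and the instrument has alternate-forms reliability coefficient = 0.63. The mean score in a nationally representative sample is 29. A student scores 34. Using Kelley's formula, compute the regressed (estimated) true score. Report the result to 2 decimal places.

Estimated true score = 0.6300·34 + (1 − 0.6300)·29 ≃ 32.1500

32.15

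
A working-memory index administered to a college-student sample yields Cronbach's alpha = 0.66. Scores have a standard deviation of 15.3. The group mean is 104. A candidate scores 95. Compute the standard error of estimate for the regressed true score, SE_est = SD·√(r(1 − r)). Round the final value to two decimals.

SE_est = SD × √(r(1 − r)) = 15.300 × √0.224 ≈ 15.300 × 0.474 ≈ 7.248

7.25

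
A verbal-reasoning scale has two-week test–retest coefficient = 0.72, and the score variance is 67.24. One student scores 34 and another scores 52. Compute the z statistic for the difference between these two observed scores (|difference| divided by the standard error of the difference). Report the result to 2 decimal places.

σ = 67.24^(1/2) = 8.2000
SEM = 8.2000*√(1 − 0.7200) ≈ 4.3390
Standard error of the difference = 4.3390·√2 ≈ 6.1363
z = |34 − 52| / 6.1363 = 18 / 6.1363 ≈ 2.9334

2.93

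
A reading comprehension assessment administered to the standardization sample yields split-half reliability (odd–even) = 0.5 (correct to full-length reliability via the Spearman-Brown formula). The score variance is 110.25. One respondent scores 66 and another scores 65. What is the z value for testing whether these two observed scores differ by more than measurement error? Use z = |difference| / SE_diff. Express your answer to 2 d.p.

SD = √110.25 = 10.5000
r_full = 2·0.5 / (1 + 0.5) ≈ 0.6667
SEM = 10.5000 · √(1 − 0.6667) = 10.5000 · √0.3333 ≈ 10.5000 · 0.5774 ≈ 6.0622
Standard error of the difference = 6.0622·√2 ≈ 8.5732
z = 1 / 8.5732 ≈ 0.1166

0.12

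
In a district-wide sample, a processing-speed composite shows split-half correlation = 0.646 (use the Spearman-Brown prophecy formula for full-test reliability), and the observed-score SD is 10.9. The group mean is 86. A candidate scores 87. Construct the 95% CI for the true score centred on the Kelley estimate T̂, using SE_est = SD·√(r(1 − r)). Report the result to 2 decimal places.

Full-length reliability (Spearman-Brown) = 2(0.646)/(1+0.646) ≈ 0.78493
Estimated true score = 0.78493·87 + (1 − 0.78493)·86 ≈ 86.78493
SE_est = SD · √(r(1 − r)) = 10.90000 · √0.16881 ≈ 10.90000 · 0.41087 ≈ 4.47847
95% CI: 86.78493 ± 8.77780 ≈ (78.00713, 95.56273)

[78.01, 95.56]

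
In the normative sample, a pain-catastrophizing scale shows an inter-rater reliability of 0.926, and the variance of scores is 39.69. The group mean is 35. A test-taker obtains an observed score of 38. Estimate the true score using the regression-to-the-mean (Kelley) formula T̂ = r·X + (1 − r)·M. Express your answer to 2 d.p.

37.78

Estimated true score = 0.92600*38 + (1 − 0.92600)*35 ≈ 37.77800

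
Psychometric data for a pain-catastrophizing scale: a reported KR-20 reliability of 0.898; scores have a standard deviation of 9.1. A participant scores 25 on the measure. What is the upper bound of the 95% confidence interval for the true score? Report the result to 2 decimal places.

30.70

The standard error of measurement is 9.1000×√(1 − 0.8980) ≈ 9.1000×0.3194 ≈ 2.9063.
Margin = 1.96 × 2.9063 ≈ 5.6964
Upper limit = 25 + 5.6964 ≈ 30.6964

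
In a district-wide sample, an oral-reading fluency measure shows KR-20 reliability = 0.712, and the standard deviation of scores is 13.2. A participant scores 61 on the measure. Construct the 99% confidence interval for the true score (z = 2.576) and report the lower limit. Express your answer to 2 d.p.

42.75

SEM = 13.2000 * √(1 − 0.7120) = 13.2000 * √0.2880 ≈ 13.2000 * 0.5367 ≈ 7.0839
Margin = 2.576 * 7.0839 ≈ 18.2480
Lower limit = 61 − 18.2480 ≈ 42.7520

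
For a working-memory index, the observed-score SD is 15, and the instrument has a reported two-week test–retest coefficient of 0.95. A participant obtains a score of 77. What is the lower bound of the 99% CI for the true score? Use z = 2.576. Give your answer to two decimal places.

68.36

SEM = 15.000 × √(1 − 0.950) = 15.000 × √0.050 ≈ 15.000 × 0.224 ≈ 3.354
2.576 × SEM ≈ 8.640
Lower limit = 77 − 8.640 ≈ 68.360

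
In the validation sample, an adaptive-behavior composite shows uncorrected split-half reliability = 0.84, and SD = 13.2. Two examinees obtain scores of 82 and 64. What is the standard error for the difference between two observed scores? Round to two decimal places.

5.50

r_full = 2·0.84 / (1 + 0.84) ≈ 0.9130
The standard error of measurement is 13.2000·√(1 − 0.9130) ≈ 13.2000·0.2949 ≈ 3.8925.
SE_diff = √2 · SEM ≈ 5.5048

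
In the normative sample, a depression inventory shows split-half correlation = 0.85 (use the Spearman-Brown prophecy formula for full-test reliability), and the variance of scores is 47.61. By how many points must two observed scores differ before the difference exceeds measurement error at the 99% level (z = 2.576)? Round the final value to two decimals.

SD = √47.61 = 6.900
Full-length reliability (Spearman-Brown) = 2(0.85)/(1+0.85) ≃ 0.919
The standard error of measurement is 6.900·√(1 − 0.919) ≃ 6.900·0.285 ≃ 1.965.
SE_diff = SEM · √2 ≃ 1.965 · 1.414 ≃ 2.779
Smallest detectable difference = 2.576·2.779 ≃ 7.158

7.16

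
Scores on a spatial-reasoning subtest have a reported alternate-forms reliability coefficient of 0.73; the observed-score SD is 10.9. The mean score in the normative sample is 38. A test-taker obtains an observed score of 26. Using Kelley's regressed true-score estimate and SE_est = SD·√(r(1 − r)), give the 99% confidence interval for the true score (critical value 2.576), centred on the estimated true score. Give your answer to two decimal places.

[16.77, 41.71]

T̂ = r·X + (1 − r)·M = 0.7300×26 + 0.2700×38 = 18.9800 + 10.2600 ≈ 29.2400
SE_est = 10.9000·√[r(1 − r)] ≈ 4.8392
CI = 29.2400 ± 2.576 × 4.8392 → [16.7743, 41.7057]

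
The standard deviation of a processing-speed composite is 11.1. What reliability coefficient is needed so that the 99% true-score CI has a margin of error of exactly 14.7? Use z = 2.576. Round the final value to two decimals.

0.74

Required SEM = 14.7 / 2.576 ≃ 5.707
Required reliability = 1 − (SEM/SD)² = 1 − 0.264 ≃ 0.736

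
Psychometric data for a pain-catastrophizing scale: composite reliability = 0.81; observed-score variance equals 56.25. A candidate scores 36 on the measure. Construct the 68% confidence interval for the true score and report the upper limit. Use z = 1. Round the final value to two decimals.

σ = 56.25^(1/2) = 7.500
SEM = 7.500 × √(1 − 0.810) = 7.500 × √0.190 ≈ 7.500 × 0.436 ≈ 3.269
1 × SEM ≈ 3.269
Upper bound: 36 + 3.269 = 39.269

39.27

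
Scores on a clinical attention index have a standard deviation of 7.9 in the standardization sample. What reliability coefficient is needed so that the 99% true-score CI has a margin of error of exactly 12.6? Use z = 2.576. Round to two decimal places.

Required SEM = 12.6 / 2.576 ≈ 4.8913
r = 1 − (4.8913/7.9)² ≈ 1 − 0.3833 ≈ 0.6167

0.62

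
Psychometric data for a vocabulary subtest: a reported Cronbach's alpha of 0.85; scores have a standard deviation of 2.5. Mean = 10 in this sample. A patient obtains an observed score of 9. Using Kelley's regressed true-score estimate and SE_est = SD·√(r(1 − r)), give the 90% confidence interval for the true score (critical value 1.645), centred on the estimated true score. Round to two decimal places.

T̂ = r·X + (1 − r)·M = 0.85000*9 + 0.15000*10 = 7.65000 + 1.50000 ≈ 9.15000
SE_est = 2.50000*√(0.85000*0.15000) ≈ 0.89268
90% CI: 9.15000 ± 1.46846 ≈ (7.68154, 10.61846)

[7.68, 10.62]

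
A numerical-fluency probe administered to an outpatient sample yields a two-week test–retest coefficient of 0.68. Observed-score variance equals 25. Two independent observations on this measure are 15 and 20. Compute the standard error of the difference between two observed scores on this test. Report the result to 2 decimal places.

σ = 25^(1/2) = 5.0000
SEM = 5.0000 × √(1 − 0.6800) = 5.0000 × √0.3200 ≈ 5.0000 × 0.5657 ≈ 2.8284
SE_diff = √2 × SEM ≈ 4.0000

4.00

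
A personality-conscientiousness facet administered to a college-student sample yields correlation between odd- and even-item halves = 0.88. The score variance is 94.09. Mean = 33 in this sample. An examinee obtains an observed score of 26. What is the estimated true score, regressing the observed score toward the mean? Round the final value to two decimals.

Full-length reliability (Spearman-Brown) = 2(0.88)/(1+0.88) ≈ 0.93617
T̂ = r·X + (1 − r)·M = 0.93617·26 + 0.06383·33 ≈ 24.34043 + 2.10638 ≈ 26.44681

26.45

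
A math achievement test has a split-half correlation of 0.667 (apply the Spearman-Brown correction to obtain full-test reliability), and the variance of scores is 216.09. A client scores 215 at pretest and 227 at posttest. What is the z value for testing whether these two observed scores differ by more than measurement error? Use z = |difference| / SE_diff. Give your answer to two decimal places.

SD = √216.09 = 14.7000
r_full = 2·0.667 / (1 + 0.667) ≈ 0.8002
SEM = 14.7000 * √(1 − 0.8002) = 14.7000 * √0.1998 ≈ 14.7000 * 0.4469 ≈ 6.5701
Standard error of the difference = 6.5701·√2 ≈ 9.2915
z = |215 − 227| / 9.2915 = 12 / 9.2915 ≈ 1.2915

1.29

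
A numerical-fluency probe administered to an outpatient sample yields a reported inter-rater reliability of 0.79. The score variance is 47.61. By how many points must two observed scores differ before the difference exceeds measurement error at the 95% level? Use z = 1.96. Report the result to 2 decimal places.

SD = √47.61 = 6.90000
SEM = 6.90000 × √(1 − 0.79000) = 6.90000 × √0.21000 ≈ 6.90000 × 0.45826 ≈ 3.16198
Standard error of the difference = 3.16198·√2 ≈ 4.47171
Smallest detectable difference = 1.96×4.47171 ≈ 8.76455

8.76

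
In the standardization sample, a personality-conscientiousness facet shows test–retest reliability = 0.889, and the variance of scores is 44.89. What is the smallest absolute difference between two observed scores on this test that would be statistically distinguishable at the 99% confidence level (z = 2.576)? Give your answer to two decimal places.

8.13

σ = 44.89^(1/2) = 6.700
The standard error of measurement is 6.700*√(1 − 0.889) ≈ 6.700*0.333 ≈ 2.232.
SE_diff = SEM * √2 ≈ 2.232 * 1.414 ≈ 3.157
Minimum reliable difference = 2.576 * SE_diff ≈ 2.576 * 3.157 ≈ 8.132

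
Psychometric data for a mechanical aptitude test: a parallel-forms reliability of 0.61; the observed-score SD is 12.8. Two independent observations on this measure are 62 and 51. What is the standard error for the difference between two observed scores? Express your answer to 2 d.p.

11.30

The standard error of measurement is 12.8000×√(1 − 0.6100) ≈ 12.8000×0.6245 ≈ 7.9936.
SE_diff = √2 × SEM ≈ 11.3047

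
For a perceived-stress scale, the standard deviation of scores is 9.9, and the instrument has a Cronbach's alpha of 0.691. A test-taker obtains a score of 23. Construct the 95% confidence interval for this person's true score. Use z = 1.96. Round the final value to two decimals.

SEM = 9.9000 × √(1 − 0.6910) = 9.9000 × √0.3090 ≃ 9.9000 × 0.5559 ≃ 5.5032
1.96 × SEM ≃ 10.7863
95% CI: 23 ± 10.7863 = [12.2137, 33.7863]

[12.21, 33.79]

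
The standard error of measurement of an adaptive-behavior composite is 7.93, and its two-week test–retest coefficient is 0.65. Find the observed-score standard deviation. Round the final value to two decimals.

13.40

SD = 7.93 / √(1 − 0.65) ≈ 13.404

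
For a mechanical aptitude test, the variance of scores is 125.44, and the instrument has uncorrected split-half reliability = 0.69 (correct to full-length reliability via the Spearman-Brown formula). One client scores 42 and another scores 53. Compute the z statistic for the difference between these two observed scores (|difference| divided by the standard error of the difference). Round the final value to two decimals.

σ = 125.44^(1/2) = 11.20000
Full-length reliability (Spearman-Brown) = 2(0.69)/(1+0.69) ≈ 0.81657
SEM = 11.20000*√(1 − 0.81657) ≈ 4.79684
Standard error of the difference = 4.79684·√2 ≈ 6.78376
z = |42 − 53| / 6.78376 = 11 / 6.78376 ≈ 1.62152

1.62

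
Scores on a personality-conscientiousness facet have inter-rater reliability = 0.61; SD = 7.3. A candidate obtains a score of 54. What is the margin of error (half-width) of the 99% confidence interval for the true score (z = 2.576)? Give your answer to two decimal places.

11.74

SEM = 7.3000×√(1 − 0.6100) ≈ 4.5588
2.576 × SEM ≈ 11.7436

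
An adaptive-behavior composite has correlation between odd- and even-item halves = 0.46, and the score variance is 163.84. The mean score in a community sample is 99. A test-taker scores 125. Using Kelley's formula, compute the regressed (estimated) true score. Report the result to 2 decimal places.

r_full = 2·0.46 / (1 + 0.46) ≈ 0.630
Estimated true score = 0.630×125 + (1 − 0.630)×99 ≈ 115.384

115.38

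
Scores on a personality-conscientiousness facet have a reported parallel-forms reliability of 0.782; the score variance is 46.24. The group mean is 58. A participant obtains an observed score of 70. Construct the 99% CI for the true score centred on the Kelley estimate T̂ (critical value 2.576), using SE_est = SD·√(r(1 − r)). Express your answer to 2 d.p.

[60.15, 74.62]

σ = 46.24^(1/2) = 6.800
T̂ = 0.782(70) + 0.218(58) ≈ 67.384
SE_est = SD × √(r(1 − r)) = 6.800 × √0.170 ≈ 6.800 × 0.413 ≈ 2.808
99% CI: 67.384 ± 7.232 ≈ (60.152, 74.616)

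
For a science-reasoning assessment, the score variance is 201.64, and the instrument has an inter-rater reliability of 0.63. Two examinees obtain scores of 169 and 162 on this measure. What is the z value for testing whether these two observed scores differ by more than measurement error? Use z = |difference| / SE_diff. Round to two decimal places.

0.57

SD = √201.64 = 14.20000
The standard error of measurement is 14.20000*√(1 − 0.63000) ≈ 14.20000*0.60828 ≈ 8.63752.
SE_diff = SEM * √2 ≈ 8.63752 * 1.41421 ≈ 12.21530
z = 7 / 12.21530 ≈ 0.57305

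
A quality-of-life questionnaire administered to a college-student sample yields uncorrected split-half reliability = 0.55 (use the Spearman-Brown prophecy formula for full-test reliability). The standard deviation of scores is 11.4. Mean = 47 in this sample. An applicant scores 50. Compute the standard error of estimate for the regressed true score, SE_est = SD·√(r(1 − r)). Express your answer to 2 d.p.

5.17

Spearman-Brown: r = 2(0.55) / (1 + 0.55) = 1.10000 / 1.55000 ≈ 0.70968
SE_est = SD · √(r(1 − r)) = 11.40000 · √0.20604 ≈ 11.40000 · 0.45391 ≈ 5.17459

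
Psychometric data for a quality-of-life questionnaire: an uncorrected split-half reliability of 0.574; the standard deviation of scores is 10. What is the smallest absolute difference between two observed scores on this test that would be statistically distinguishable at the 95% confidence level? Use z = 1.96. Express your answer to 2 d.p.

Full-length reliability (Spearman-Brown) = 2(0.574)/(1+0.574) ≈ 0.7294
SEM = 10.0000 × √(1 − 0.7294) = 10.0000 × √0.2706 ≈ 10.0000 × 0.5202 ≈ 5.2024
Standard error of the difference = 5.2024·√2 ≈ 7.3573
Minimum reliable difference = 1.96 × SE_diff ≈ 1.96 × 7.3573 ≈ 14.4203

14.42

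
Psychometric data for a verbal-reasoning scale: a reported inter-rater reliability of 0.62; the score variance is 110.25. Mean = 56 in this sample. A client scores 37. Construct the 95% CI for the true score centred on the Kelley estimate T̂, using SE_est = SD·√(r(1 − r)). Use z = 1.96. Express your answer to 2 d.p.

[34.23, 54.21]

SD = √110.25 = 10.500
Estimated true score = 0.620×37 + (1 − 0.620)×56 ≈ 44.220
SE_est = SD × √(r(1 − r)) = 10.500 × √0.236 ≈ 10.500 × 0.485 ≈ 5.097
95% CI: 44.220 ± 9.989 ≈ (34.231, 54.209)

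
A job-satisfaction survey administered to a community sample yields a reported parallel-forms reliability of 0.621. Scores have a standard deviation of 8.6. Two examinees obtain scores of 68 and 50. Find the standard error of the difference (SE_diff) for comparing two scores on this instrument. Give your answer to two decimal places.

SEM = 8.600 · √(1 − 0.621) = 8.600 · √0.379 ≈ 8.600 · 0.616 ≈ 5.294
Standard error of the difference = 5.294·√2 ≈ 7.487

7.49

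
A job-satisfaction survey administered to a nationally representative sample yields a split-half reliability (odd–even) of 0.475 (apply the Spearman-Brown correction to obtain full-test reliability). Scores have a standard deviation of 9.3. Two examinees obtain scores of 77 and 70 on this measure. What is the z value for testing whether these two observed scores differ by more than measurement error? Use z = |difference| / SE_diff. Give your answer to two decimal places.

Full-length reliability (Spearman-Brown) = 2(0.475)/(1+0.475) ≈ 0.6441
SEM = 9.3000×√(1 − 0.6441) ≈ 5.5484
SE_diff = √2 × SEM ≈ 7.8466
z = |77 − 70| / 7.8466 = 7 / 7.8466 ≈ 0.8921

0.89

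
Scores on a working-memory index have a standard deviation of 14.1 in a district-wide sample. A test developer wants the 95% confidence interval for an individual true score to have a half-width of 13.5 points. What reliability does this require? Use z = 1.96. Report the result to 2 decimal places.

SEM needed = half-width / z = 13.5/1.96 ≈ 6.888
r = 1 − (6.888/14.1)² ≈ 1 − 0.239 ≈ 0.761

0.76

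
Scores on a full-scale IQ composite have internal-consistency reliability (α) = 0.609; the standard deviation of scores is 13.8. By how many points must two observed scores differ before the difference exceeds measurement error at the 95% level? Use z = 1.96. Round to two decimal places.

SEM = 13.8000 · √(1 − 0.6090) = 13.8000 · √0.3910 ≃ 13.8000 · 0.6253 ≃ 8.6291
Standard error of the difference = 8.6291·√2 ≃ 12.2034
Minimum reliable difference = 1.96 · SE_diff ≃ 1.96 · 12.2034 ≃ 23.9188

23.92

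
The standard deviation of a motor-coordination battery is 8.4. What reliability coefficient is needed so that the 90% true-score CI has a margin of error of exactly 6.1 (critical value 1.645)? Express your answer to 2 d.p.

Required SEM = 6.1 / 1.645 ≃ 3.7082
r = 1 − (SEM / SD)² = 1 − (3.7082 / 8.4)² ≃ 1 − 0.1949 ≃ 0.8051

0.81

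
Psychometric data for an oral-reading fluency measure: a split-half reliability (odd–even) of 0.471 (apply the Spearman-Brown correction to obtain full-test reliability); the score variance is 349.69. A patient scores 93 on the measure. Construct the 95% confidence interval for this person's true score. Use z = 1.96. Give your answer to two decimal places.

SD = √349.69 ≃ 18.7000
r_full = 2·0.471 / (1 + 0.471) ≃ 0.6404
SEM = 18.7000 × √(1 − 0.6404) = 18.7000 × √0.3596 ≃ 18.7000 × 0.5997 ≃ 11.2141
1.96 × SEM ≃ 21.9796
CI = 93 ± 21.9796 → [71.0204, 114.9796]

[71.02, 114.98]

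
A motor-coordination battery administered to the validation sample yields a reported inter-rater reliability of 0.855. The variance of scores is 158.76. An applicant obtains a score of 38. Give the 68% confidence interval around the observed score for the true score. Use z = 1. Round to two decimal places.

[33.20, 42.80]

σ = 158.76^(1/2) = 12.600
SEM = 12.600 * √(1 − 0.855) = 12.600 * √0.145 ≈ 12.600 * 0.381 ≈ 4.798
Half-width = 1*4.798 ≈ 4.798
Interval: (33.202, 42.798)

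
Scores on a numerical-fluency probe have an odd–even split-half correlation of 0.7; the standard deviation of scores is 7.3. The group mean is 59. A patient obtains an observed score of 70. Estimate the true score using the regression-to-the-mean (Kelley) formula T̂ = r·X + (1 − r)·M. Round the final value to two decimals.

Spearman-Brown: r = 2(0.7) / (1 + 0.7) = 1.40000 / 1.70000 ≃ 0.82353
T̂ = r·X + (1 − r)·M = 0.82353·70 + 0.17647·59 ≃ 57.64706 + 10.41176 ≃ 68.05882

68.06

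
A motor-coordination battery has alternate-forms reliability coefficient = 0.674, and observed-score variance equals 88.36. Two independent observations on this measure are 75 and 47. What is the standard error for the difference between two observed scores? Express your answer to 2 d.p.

SD = √88.36 ≈ 9.4000
SEM = 9.4000 · √(1 − 0.6740) = 9.4000 · √0.3260 ≈ 9.4000 · 0.5710 ≈ 5.3671
SE_diff = SEM · √2 ≈ 5.3671 · 1.4142 ≈ 7.5902

7.59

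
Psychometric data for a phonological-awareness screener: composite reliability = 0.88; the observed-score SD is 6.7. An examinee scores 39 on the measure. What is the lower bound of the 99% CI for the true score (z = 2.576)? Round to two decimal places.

33.02

SEM = 6.700 * √(1 − 0.880) = 6.700 * √0.120 ≈ 6.700 * 0.346 ≈ 2.321
Margin = 2.576 * 2.321 ≈ 5.979
Lower limit = 39 − 5.979 ≈ 33.021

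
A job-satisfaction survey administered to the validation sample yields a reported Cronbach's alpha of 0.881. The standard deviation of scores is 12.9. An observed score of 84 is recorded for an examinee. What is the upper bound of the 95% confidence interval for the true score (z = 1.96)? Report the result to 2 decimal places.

92.72

SEM = 12.90000 * √(1 − 0.88100) = 12.90000 * √0.11900 ≈ 12.90000 * 0.34496 ≈ 4.45003
Half-width = 1.96*4.45003 ≈ 8.72206
Upper limit = 84 + 8.72206 ≈ 92.72206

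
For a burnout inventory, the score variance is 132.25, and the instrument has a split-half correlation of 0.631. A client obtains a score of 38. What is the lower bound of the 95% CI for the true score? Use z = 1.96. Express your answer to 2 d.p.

σ = 132.25^(1/2) = 11.500
Spearman-Brown: r = 2(0.631) / (1 + 0.631) = 1.262 / 1.631 ≈ 0.774
SEM = 11.500 * √(1 − 0.774) = 11.500 * √0.226 ≈ 11.500 * 0.476 ≈ 5.470
Half-width = 1.96*5.470 ≈ 10.721
Lower limit = 38 − 10.721 ≈ 27.279

27.28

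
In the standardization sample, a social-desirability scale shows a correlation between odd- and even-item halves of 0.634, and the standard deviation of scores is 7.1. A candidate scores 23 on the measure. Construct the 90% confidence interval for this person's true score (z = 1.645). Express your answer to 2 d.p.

[17.47, 28.53]

Full-length reliability (Spearman-Brown) = 2(0.634)/(1+0.634) ≃ 0.7760
The standard error of measurement is 7.1000*√(1 − 0.7760) ≃ 7.1000*0.4733 ≃ 3.3603.
Half-width = 1.645*3.3603 ≃ 5.5276
Interval: (17.4724, 28.5276)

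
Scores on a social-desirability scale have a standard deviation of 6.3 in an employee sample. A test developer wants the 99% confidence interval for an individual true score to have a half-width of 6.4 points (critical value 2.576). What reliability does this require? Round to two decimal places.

SEM needed = half-width / z = 6.4/2.576 ≈ 2.4845
Required reliability = 1 − (SEM/SD)² = 1 − 0.1555 ≈ 0.8445

0.84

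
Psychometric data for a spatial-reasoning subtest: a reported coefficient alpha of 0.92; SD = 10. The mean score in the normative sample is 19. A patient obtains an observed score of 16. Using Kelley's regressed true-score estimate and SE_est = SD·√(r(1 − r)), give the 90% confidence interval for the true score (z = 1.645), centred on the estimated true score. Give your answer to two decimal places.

[11.78, 20.70]

Estimated true score = 0.920·16 + (1 − 0.920)·19 ≈ 16.240
SE_est = SD · √(r(1 − r)) = 10.000 · √0.074 ≈ 10.000 · 0.271 ≈ 2.713
CI = 16.240 ± 1.645 · 2.713 → [11.777, 20.703]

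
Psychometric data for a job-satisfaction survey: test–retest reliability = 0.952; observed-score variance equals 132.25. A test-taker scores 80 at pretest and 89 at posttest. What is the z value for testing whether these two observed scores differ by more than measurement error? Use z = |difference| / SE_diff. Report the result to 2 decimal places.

SD = √132.25 ≈ 11.5000
SEM = 11.5000 · √(1 − 0.9520) = 11.5000 · √0.0480 ≈ 11.5000 · 0.2191 ≈ 2.5195
SE_diff = SEM · √2 ≈ 2.5195 · 1.4142 ≈ 3.5631
z = |80 − 89| / 3.5631 = 9 / 3.5631 ≈ 2.5259

2.53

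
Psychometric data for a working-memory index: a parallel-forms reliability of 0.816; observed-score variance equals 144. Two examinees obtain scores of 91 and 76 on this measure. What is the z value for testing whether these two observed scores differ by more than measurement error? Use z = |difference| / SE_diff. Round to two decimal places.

2.06

SD = √144 = 12.0000
SEM = 12.0000·√(1 − 0.8160) ≈ 5.1474
SE_diff = SEM · √2 ≈ 5.1474 · 1.4142 ≈ 7.2796
z = |91 − 76| / 7.2796 = 15 / 7.2796 ≈ 2.0606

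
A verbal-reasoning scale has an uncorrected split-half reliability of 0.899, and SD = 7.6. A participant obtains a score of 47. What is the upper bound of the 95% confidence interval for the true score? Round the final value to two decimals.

50.44

r_full = 2·0.899 / (1 + 0.899) ≈ 0.9468
The standard error of measurement is 7.6000*√(1 − 0.9468) ≈ 7.6000*0.2306 ≈ 1.7527.
Half-width = 1.96*1.7527 ≈ 3.4353
Upper bound: 47 + 3.4353 = 50.4353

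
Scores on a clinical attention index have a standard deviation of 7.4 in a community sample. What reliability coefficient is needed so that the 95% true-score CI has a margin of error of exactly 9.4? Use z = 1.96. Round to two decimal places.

Required SEM = 9.4 / 1.96 ≈ 4.7959
Required reliability = 1 − (SEM/SD)² = 1 − 0.4200 ≈ 0.5800

0.58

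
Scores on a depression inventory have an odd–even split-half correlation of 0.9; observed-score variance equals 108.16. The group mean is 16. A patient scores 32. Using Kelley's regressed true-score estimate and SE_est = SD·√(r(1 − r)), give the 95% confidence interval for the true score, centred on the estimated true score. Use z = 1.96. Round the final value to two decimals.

[26.61, 35.71]

σ = 108.16^(1/2) = 10.400
Spearman-Brown: r = 2(0.9) / (1 + 0.9) = 1.800 / 1.900 ≈ 0.947
T̂ = 0.947(32) + 0.053(16) ≈ 31.158
SE_est = 10.400×√(0.947×0.053) ≈ 2.322
CI = 31.158 ± 1.96 × 2.322 → [26.606, 35.710]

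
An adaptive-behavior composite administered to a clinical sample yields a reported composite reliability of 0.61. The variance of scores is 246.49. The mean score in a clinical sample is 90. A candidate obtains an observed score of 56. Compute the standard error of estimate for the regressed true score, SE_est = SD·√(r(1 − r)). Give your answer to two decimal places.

σ = 246.49^(1/2) = 15.70000
SE_est = 15.70000·√[r(1 − r)] ≈ 7.65767

7.66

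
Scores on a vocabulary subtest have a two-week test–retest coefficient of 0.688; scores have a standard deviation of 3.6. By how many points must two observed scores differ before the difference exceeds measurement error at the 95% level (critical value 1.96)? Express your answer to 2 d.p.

5.57

SEM = 3.60000 × √(1 − 0.68800) = 3.60000 × √0.31200 ≈ 3.60000 × 0.55857 ≈ 2.01085
SE_diff = SEM × √2 ≈ 2.01085 × 1.41421 ≈ 2.84377
Minimum reliable difference = 1.96 × SE_diff ≈ 1.96 × 2.84377 ≈ 5.57379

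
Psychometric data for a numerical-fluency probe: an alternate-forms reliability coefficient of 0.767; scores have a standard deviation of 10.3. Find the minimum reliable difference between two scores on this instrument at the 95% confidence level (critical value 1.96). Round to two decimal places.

13.78

SEM = 10.300*√(1 − 0.767) ≃ 4.972
SE_diff = SEM * √2 ≃ 4.972 * 1.414 ≃ 7.031
Smallest detectable difference = 1.96*7.031 ≃ 13.781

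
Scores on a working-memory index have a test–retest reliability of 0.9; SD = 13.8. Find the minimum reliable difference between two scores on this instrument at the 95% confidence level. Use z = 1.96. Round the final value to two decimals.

12.10

SEM = 13.800 * √(1 − 0.900) = 13.800 * √0.100 ≈ 13.800 * 0.316 ≈ 4.364
SE_diff = √2 * SEM ≈ 6.172
Smallest detectable difference = 1.96*6.172 ≈ 12.096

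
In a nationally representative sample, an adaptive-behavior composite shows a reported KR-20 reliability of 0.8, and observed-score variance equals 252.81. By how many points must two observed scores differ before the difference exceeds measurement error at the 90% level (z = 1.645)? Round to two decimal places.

σ = 252.81^(1/2) = 15.900
The standard error of measurement is 15.900·√(1 − 0.800) ≈ 15.900·0.447 ≈ 7.111.
SE_diff = SEM · √2 ≈ 7.111 · 1.414 ≈ 10.056
Smallest detectable difference = 1.645·10.056 ≈ 16.542

16.54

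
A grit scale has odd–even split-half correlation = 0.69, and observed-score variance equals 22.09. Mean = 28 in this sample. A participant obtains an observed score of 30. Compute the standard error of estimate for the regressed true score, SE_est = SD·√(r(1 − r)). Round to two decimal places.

1.82

σ = 22.09^(1/2) = 4.7000
Full-length reliability (Spearman-Brown) = 2(0.69)/(1+0.69) ≃ 0.8166
SE_est = SD * √(r(1 − r)) = 4.7000 * √0.1498 ≃ 4.7000 * 0.3870 ≃ 1.8190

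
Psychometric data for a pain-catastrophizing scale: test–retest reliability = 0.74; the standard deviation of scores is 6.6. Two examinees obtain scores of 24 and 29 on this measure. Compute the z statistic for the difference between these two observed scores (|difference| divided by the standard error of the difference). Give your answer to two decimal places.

1.05

The standard error of measurement is 6.6000·√(1 − 0.7400) ≈ 6.6000·0.5099 ≈ 3.3654.
SE_diff = SEM · √2 ≈ 3.3654 · 1.4142 ≈ 4.7593
z = |24 − 29| / 4.7593 = 5 / 4.7593 ≈ 1.0506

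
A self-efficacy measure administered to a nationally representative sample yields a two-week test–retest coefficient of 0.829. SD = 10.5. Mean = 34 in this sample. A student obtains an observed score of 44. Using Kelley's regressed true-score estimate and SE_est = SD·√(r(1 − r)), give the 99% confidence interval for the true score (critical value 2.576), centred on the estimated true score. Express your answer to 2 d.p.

[32.11, 52.47]

T̂ = r·X + (1 − r)·M = 0.829*44 + 0.171*34 = 36.476 + 5.814 ≈ 42.290
SE_est = SD * √(r(1 − r)) = 10.500 * √0.142 ≈ 10.500 * 0.377 ≈ 3.953
99% CI: 42.290 ± 10.184 ≈ (32.106, 52.474)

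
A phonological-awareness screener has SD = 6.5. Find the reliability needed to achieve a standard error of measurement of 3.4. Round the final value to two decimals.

0.73

r = 1 − (SEM / SD)² = 1 − (3.400 / 6.5)² ≈ 1 − 0.274 ≈ 0.726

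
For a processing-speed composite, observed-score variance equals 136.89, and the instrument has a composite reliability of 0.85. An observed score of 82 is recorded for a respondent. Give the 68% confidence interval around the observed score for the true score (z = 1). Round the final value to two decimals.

[77.47, 86.53]

SD = √136.89 ≈ 11.7000
SEM = 11.7000 × √(1 − 0.8500) = 11.7000 × √0.1500 ≈ 11.7000 × 0.3873 ≈ 4.5314
Half-width = 1×4.5314 ≈ 4.5314
CI = 82 ± 4.5314 → [77.4686, 86.5314]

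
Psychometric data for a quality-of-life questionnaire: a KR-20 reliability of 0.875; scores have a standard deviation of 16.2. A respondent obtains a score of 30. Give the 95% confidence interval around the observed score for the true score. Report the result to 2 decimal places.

SEM = 16.2000·√(1 − 0.8750) ≈ 5.7276
Half-width = 1.96·5.7276 ≈ 11.2260
95% CI: 30 ± 11.2260 = [18.7740, 41.2260]

[18.77, 41.23]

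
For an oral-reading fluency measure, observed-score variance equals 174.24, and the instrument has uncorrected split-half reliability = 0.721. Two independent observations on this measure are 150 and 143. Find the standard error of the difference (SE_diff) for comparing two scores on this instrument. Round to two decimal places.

SD = √174.24 ≈ 13.20000
Full-length reliability (Spearman-Brown) = 2(0.721)/(1+0.721) ≈ 0.83788
SEM = 13.20000 * √(1 − 0.83788) = 13.20000 * √0.16212 ≈ 13.20000 * 0.40264 ≈ 5.31478
SE_diff = SEM * √2 ≈ 5.31478 * 1.41421 ≈ 7.51624

7.52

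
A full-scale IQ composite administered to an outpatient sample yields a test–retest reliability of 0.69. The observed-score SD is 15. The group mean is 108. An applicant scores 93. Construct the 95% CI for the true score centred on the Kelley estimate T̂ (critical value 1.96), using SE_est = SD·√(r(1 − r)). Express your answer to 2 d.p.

[84.05, 111.25]

T̂ = r·X + (1 − r)·M = 0.6900·93 + 0.3100·108 = 64.1700 + 33.4800 ≈ 97.6500
SE_est = 15.0000·√[r(1 − r)] ≈ 6.9374
95% CI: 97.6500 ± 13.5973 ≈ (84.0527, 111.2473)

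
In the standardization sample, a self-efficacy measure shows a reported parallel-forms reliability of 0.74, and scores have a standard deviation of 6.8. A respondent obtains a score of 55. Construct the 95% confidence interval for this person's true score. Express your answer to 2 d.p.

[48.20, 61.80]

SEM = 6.80000 · √(1 − 0.74000) = 6.80000 · √0.26000 ≈ 6.80000 · 0.50990 ≈ 3.46733
1.96 · SEM ≈ 6.79597
95% CI: 55 ± 6.79597 = [48.20403, 61.79597]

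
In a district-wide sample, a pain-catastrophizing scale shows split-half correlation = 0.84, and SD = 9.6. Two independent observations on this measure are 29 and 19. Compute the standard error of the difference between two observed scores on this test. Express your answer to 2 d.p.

Full-length reliability (Spearman-Brown) = 2(0.84)/(1+0.84) ≃ 0.913
SEM = 9.600×√(1 − 0.913) ≃ 2.831
SE_diff = SEM × √2 ≃ 2.831 × 1.414 ≃ 4.003

4.00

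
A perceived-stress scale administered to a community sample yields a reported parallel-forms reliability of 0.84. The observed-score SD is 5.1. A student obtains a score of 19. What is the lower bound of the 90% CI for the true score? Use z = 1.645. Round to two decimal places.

SEM = 5.1000 · √(1 − 0.8400) = 5.1000 · √0.1600 ≃ 5.1000 · 0.4000 ≃ 2.0400
1.645 · SEM ≃ 3.3558
Lower limit = 19 − 3.3558 ≃ 15.6442

15.64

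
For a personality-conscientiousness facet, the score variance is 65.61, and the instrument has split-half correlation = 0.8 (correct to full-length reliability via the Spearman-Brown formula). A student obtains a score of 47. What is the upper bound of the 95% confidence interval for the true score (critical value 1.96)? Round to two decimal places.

52.29

σ = 65.61^(1/2) = 8.100
Spearman-Brown: r = 2(0.8) / (1 + 0.8) = 1.600 / 1.800 ≈ 0.889
SEM = 8.100 × √(1 − 0.889) = 8.100 × √0.111 ≈ 8.100 × 0.333 ≈ 2.700
Half-width = 1.96×2.700 ≈ 5.292
Upper limit = 47 + 5.292 ≈ 52.292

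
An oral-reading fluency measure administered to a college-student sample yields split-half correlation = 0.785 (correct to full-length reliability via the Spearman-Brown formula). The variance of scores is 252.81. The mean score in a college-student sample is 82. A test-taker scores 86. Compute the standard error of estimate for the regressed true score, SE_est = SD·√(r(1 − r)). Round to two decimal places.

SD = √252.81 = 15.900
r_full = 2·0.785 / (1 + 0.785) ≈ 0.880
SE_est = SD * √(r(1 − r)) = 15.900 * √0.106 ≈ 15.900 * 0.325 ≈ 5.175

5.18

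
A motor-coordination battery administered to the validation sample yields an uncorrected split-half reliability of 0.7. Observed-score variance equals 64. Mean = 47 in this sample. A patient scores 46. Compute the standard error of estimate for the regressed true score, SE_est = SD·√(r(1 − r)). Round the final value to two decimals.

3.05

SD = √64 = 8.000
Spearman-Brown: r = 2(0.7) / (1 + 0.7) = 1.400 / 1.700 ≈ 0.824
SE_est = SD × √(r(1 − r)) = 8.000 × √0.145 ≈ 8.000 × 0.381 ≈ 3.050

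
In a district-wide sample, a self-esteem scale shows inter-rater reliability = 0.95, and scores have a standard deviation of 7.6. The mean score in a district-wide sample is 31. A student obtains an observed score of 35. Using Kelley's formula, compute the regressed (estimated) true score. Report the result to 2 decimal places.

34.80

T̂ = 0.950(35) + 0.050(31) ≈ 34.800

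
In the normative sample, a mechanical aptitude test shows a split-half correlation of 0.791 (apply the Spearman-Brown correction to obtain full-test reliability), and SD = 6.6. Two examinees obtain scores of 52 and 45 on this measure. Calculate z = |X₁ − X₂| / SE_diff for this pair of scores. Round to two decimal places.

2.20

Full-length reliability (Spearman-Brown) = 2(0.791)/(1+0.791) ≈ 0.8833
The standard error of measurement is 6.6000×√(1 − 0.8833) ≈ 6.6000×0.3416 ≈ 2.2546.
Standard error of the difference = 2.2546·√2 ≈ 3.1885
z = |52 − 45| / 3.1885 = 7 / 3.1885 ≈ 2.1954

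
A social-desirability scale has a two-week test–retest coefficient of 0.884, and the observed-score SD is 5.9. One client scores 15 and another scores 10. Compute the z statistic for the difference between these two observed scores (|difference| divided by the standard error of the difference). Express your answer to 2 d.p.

1.76

SEM = 5.90000 × √(1 − 0.88400) = 5.90000 × √0.11600 ≈ 5.90000 × 0.34059 ≈ 2.00947
SE_diff = √2 × SEM ≈ 2.84182
z = 5 / 2.84182 ≈ 1.75944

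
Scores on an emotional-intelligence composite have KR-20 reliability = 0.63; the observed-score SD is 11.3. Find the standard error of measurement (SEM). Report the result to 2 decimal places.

6.87

SEM = 11.30000 * √(1 − 0.63000) = 11.30000 * √0.37000 ≈ 11.30000 * 0.60828 ≈ 6.87352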